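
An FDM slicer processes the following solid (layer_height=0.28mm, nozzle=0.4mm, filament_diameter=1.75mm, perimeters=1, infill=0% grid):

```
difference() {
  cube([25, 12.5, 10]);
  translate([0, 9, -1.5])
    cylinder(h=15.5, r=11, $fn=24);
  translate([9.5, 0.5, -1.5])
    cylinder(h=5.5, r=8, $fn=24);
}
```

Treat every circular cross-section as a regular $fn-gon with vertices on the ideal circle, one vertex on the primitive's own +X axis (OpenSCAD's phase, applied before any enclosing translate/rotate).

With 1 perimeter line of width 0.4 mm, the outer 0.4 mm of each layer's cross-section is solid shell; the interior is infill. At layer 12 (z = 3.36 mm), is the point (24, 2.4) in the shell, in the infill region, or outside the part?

infill

At z = 3.36 mm: the 25×12.5 cube contributes its full rectangle; the r=11 cylinder at (0, 9) gives a regular 24-gon of circumradius 11 (constant along its height); the r=8 cylinder at (9.5, 0.5) gives a regular 24-gon of circumradius 8 (constant along its height); After the difference (first − rest): starting from the 25×12.5 cube, the r=11 cylinder at (0, 9) partially overlaps it — only the 123.39 mm² overlap (of its 375.81 mm²) is removed, clipping the outline; the r=8 cylinder at (9.5, 0.5) partially overlaps it — only the 54.29 mm² overlap (of its 198.77 mm²) is removed, clipping the outline — 1 connected region. Overall, the cross-section is a single solid region. The nearest boundary edge runs (25.00, 12.50)→(25.00, 0.00); distance from the point to it = 1.00 mm. The point is inside the cross-section and 1.00 mm from the nearest boundary — more than the 0.4 mm shell width (1 × 0.4), so it's in the infill interior.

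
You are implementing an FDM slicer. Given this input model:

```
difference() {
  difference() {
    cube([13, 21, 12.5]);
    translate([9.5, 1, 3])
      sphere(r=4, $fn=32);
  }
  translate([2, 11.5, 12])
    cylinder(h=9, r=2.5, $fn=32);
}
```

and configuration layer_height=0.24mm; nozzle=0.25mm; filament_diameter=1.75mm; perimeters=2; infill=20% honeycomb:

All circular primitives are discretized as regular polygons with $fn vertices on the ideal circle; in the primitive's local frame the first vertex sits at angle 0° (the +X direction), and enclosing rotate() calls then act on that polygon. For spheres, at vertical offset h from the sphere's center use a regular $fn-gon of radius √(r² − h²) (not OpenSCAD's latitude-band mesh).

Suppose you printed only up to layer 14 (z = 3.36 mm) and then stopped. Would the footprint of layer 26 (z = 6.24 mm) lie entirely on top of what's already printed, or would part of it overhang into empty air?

part overhangs

Compare the two slices. At z = 3.36: the cube (footprint 13×21) is included at this height (area 273.00 mm²); the r=4 sphere at (9.5, 1) contributes a regular 32-gon of circumradius √(4²−0.36²) = 3.984 (area = (32/2)·3.984²·sin(360°/32) = 49.54 mm²); After the difference (first − rest): starting from the 13×21 cube (273.00 mm²), the r=4 sphere at (9.5, 1) partially overlaps it — only the 31.60 mm² overlap (of its 49.54 mm²) is removed, clipping the outline — area = 241.40 mm²; the cylinder at (2, 11.5) is absent (z outside [12, 21]); Taking the first minus the rest: none of the subtracted shapes is present at this height, so the result so far is unchanged — area = 241.40 mm². At z = 6.24: the cube is present — its section is the full 13×21 rectangle (area 273.00 mm²); the sphere at (9.5, 1): section is a regular 32-gon, circumradius = √(r²−h²) = √(4²−3.24²) = 2.346 (area = (32/2)·2.346²·sin(360°/32) = 17.18 mm²); Subtracting the remaining from the first: starting from the 13×21 cube (273.00 mm²), the r=4 sphere at (9.5, 1) partially overlaps it — only the 13.12 mm² overlap (of its 17.18 mm²) is removed, clipping the outline — area = 259.88 mm²; the cylinder at (2, 11.5) is absent (z outside [12, 21]); Subtracting the remaining from the first: none of the subtracted shapes is present at this height, so that combined region is unchanged — area = 259.88 mm². Checking containment: at z = 6.24 the cross-section extends beyond the z = 3.36 cross-section by about 18.48 mm².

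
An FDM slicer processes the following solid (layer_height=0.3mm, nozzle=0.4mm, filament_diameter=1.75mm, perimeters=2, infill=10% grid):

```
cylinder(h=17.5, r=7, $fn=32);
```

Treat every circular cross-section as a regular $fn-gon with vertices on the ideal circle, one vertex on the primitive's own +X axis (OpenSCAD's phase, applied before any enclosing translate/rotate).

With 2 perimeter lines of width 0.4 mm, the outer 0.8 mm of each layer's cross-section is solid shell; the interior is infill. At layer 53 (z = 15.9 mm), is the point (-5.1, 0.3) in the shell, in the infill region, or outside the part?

At z = 15.9 mm: the r=7 cylinder gives a regular 32-gon of circumradius 7 (constant along its height). Overall, the cross-section is a single solid region. The nearest boundary edge runs (-6.87, 1.37)→(-7.00, 0.00); distance from the point to it = 1.86 mm. The point is inside the cross-section and 1.86 mm from the nearest boundary — more than the 0.8 mm shell width (2 × 0.4), so it's in the infill interior.

infill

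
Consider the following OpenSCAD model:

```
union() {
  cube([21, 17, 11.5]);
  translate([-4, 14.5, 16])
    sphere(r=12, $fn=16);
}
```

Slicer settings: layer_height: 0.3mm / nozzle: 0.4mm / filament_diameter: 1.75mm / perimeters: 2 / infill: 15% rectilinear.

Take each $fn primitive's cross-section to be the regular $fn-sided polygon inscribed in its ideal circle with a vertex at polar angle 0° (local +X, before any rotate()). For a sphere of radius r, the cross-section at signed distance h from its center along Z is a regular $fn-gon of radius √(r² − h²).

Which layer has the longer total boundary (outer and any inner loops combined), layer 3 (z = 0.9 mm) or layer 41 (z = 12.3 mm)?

layer 3 (z = 0.9 mm)

Layer 3 (z = 0.9): the cube (footprint 21×17) is included at this height (perimeter 76.00 mm); the sphere at (-4, 14.5) does not reach this height (|z−center|=15.100 > r=12); Merging all regions: only the 21×17 cube is present, so the union is just that shape — boundary = 76.00 mm. So its perimeter = 76.00 mm. Layer 41 (z = 12.3): the cube does not reach this height (z outside [0, 11.5]); the r=12 sphere at (-4, 14.5) contributes a regular 16-gon of circumradius √(12²−3.7²) = 11.415 (perimeter = 2·16·11.415·sin(180°/16) = 71.26 mm); Merging all regions: only the r=12 sphere at (-4, 14.5) is present, so the union is just that shape — boundary = 71.26 mm. So its perimeter = 71.26 mm. Layer 3 is larger (76.00 vs 71.26 mm).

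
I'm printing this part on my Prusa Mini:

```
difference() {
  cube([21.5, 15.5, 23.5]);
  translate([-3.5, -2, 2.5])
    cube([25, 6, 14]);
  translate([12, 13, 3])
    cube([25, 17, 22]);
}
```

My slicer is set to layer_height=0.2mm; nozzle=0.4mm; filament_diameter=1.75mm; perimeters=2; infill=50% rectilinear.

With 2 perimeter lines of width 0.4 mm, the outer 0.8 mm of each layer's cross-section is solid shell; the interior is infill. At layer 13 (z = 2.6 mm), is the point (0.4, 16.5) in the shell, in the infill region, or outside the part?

outside

At z = 2.6 mm: the cube is present — its section is the full 21.5×15.5 rectangle; the 25×6 cube at (-3.5, -2) contributes its full rectangle; the cube at (12, 13) is not intersected at this z (z outside [3, 25]); Taking the first minus the rest: starting from the 21.5×15.5 cube, the 25×6 cube at (-3.5, -2) partially overlaps it — only the 86.00 mm² overlap (of its 150.00 mm²) is removed, clipping the outline — 1 connected region. Overall, the cross-section is a single solid region. The nearest boundary edge runs (0.00, 15.50)→(21.50, 15.50); distance from the point to it = 1.00 mm. The point is not inside any of the regions above, so it lies outside the cross-section (1.00 mm from the nearest boundary).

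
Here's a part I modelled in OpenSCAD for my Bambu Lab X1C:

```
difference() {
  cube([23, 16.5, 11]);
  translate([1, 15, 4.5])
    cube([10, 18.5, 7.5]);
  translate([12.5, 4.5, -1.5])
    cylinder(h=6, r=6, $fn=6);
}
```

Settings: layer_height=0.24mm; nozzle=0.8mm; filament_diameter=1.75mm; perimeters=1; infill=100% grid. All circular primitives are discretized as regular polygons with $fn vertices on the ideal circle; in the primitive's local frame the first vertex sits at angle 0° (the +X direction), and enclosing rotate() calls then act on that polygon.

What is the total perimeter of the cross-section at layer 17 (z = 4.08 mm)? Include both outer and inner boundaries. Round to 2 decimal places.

At z = 4.08 mm: the cube is present — its section is the full 23×16.5 rectangle (perimeter 79.00 mm); the cube at (1, 15) is not intersected at this z (z outside [4.5, 12]); the r=6 cylinder at (12.5, 4.5) gives a regular 6-gon of circumradius 6 (constant along its height) (perimeter = 2·6·6.000·sin(180°/6) = 36.00 mm); After the difference (first − rest): starting from the 23×16.5 cube, the r=6 cylinder at (12.5, 4.5) partially overlaps it — only the 89.07 mm² overlap (of its 93.53 mm²) is removed, clipping the outline — boundary = 100.59 mm. Overall, the cross-section is a single solid region. Total boundary length (outer) = 100.59 mm.

100.59 mm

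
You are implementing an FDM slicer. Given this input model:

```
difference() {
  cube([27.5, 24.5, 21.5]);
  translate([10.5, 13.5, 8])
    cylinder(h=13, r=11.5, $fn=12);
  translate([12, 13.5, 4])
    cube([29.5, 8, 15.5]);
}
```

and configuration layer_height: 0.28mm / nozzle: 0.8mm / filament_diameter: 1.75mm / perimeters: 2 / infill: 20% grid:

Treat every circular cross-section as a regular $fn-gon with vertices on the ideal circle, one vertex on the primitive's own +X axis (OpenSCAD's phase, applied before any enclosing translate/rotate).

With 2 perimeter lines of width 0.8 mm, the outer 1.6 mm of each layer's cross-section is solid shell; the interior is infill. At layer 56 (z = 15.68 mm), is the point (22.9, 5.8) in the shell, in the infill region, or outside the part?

infill

At z = 15.68 mm: the 27.5×24.5 cube contributes its full rectangle; the r=11.5 cylinder at (10.5, 13.5) gives a regular 12-gon of circumradius 11.5 (constant along its height); the cube at (12, 13.5) is present — its section is the full 29.5×8 rectangle; Taking the first minus the rest: starting from the 27.5×24.5 cube, the r=11.5 cylinder at (10.5, 13.5) partially overlaps it — only the 392.08 mm² overlap (of its 396.75 mm²) is removed, clipping the outline; the 29.5×8 cube at (12, 13.5) partially overlaps it — only the 54.43 mm² overlap (of its 236.00 mm²) is removed, clipping the outline — 3 connected regions. Overall, the cross-section has 3 separate islands. The nearest boundary edge runs (16.25, 3.54)→(20.46, 7.75); distance from the point to it = 3.12 mm. (Shell/infill is judged within the island containing the point — the largest one.) The point is inside the cross-section and 3.12 mm from the nearest boundary — more than the 1.6 mm shell width (2 × 0.8), so it's in the infill interior.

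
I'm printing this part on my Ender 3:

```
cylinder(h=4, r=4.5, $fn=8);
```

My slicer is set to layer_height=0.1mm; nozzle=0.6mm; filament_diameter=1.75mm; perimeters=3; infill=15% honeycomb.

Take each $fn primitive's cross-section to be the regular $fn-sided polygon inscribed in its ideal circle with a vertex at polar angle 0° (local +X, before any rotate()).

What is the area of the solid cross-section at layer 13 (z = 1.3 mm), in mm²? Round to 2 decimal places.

57.28 mm²

At z = 1.3 mm: the r=4.5 cylinder gives a regular 8-gon of circumradius 4.5 (constant along its height) (area = (8/2)·4.500²·sin(360°/8) = 57.28 mm²). Overall, the cross-section is a single solid region. Net area = 57.28 mm².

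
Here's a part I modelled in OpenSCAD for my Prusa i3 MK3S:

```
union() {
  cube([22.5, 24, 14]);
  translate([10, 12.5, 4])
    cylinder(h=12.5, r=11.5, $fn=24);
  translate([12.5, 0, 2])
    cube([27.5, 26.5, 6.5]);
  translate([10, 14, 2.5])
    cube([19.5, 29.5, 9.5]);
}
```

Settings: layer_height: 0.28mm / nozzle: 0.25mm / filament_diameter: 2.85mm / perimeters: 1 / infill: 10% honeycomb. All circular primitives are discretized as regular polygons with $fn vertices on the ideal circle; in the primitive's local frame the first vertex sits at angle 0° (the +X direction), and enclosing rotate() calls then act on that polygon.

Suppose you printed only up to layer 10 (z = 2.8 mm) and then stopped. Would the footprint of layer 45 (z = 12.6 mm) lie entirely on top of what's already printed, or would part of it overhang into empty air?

part overhangs

Compare the two slices. At z = 2.8: the 22.5×24 cube contributes its full rectangle (area 540.00 mm²); the cylinder at (10, 12.5) does not reach this height (z outside [4, 16.5]); the cube at (12.5, 0) is present — its section is the full 27.5×26.5 rectangle (area 728.75 mm²); the cube at (10, 14) (footprint 19.5×29.5) is included at this height (area 575.25 mm²); Merging all regions: the regions partially overlap — summed areas 1844.00 mm² minus the doubly-counted overlap 477.50 mm² gives 1366.50 mm² — area = 1366.50 mm². At z = 12.6: the 22.5×24 cube contributes its full rectangle (area 540.00 mm²); the cylinder at (10, 12.5): section is a regular 24-gon, circumradius r=11.5 (area = (24/2)·11.500²·sin(360°/24) = 410.75 mm²); the cube at (12.5, 0) does not reach this height (z outside [2, 8.5]); the cube at (10, 14) is absent (z outside [2.5, 12]); Merging all regions: the regions partially overlap — summed areas 950.75 mm² minus the doubly-counted overlap 400.02 mm² gives 550.73 mm² — area = 550.73 mm². Checking containment: at z = 12.6 the cross-section extends beyond the z = 2.8 cross-section by about 10.73 mm².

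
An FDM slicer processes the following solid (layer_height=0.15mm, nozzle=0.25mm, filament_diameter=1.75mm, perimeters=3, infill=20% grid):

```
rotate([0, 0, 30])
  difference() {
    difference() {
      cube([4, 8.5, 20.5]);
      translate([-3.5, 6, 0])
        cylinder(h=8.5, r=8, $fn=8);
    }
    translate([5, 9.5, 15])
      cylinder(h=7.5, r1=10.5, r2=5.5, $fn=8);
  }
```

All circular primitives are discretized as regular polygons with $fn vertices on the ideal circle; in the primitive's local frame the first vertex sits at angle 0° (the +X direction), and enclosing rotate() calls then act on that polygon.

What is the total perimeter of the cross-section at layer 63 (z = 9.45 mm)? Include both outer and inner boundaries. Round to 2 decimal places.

At z = 9.45 mm: the cube is present — its section is the full 4×8.5 rectangle (perimeter 25.00 mm); the cylinder at (-3.5, 6) does not reach this height (z outside [0, 8.5]); Subtracting the remaining from the first: none of the subtracted shapes is present at this height, so the 4×8.5 cube is unchanged — boundary = 25.00 mm; the cone at (5, 9.5) does not reach this height (z outside [15, 22.5]); After the difference (first − rest): none of the subtracted shapes is present at this height, so the result so far is unchanged — boundary = 25.00 mm; (whole slice rotated 30° about Z — lengths, areas and connectivity unchanged). Overall, the cross-section is a single solid region. Total boundary length (outer) = 25.00 mm.

25.00 mm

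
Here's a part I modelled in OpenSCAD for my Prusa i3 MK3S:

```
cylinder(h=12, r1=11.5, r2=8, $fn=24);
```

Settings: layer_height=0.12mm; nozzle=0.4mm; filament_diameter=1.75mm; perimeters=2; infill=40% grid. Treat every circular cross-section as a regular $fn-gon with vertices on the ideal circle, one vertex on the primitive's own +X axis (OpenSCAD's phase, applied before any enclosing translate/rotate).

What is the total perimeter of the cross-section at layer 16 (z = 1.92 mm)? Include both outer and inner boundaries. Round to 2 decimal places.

68.54 mm

At z = 1.92 mm: the cone contributes a regular 24-gon of circumradius 10.940 (interpolated between r1=11.5 and r2=8 at t=0.160) (perimeter = 2·24·10.940·sin(180°/24) = 68.54 mm). Overall, the cross-section is a single solid region. Total boundary length (outer) = 68.54 mm.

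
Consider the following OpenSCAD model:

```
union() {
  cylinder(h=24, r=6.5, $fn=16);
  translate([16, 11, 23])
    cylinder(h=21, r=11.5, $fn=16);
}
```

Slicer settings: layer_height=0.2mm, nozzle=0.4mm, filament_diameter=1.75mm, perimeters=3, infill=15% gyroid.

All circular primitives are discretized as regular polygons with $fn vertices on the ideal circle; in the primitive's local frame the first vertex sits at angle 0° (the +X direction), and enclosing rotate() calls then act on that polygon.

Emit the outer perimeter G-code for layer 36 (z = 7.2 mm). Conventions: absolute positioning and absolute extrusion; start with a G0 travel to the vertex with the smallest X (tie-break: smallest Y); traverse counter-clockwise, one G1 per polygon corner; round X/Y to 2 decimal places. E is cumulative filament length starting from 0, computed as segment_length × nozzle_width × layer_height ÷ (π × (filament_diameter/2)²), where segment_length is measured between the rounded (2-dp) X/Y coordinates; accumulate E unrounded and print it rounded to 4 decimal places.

At z = 7.2 mm: the r=6.5 cylinder contributes a regular 16-gon of circumradius 6.5; the cylinder at (16, 11) is absent (z outside [23, 44]); Combining (union): only the r=6.5 cylinder is present, so the union is just that shape — 1 connected region. The outline is a single polygon with 16 vertices. Extrusion per mm of travel: 0.4 × 0.2 / (π × 0.875²) = 0.033260. Accumulating E over each segment gives final E = 1.3505.

G0 X-6.50 Y0.00 Z7.20
G1 X-6.01 Y-2.49 E0.0844
G1 X-4.60 Y-4.60 E0.1688
G1 X-2.49 Y-6.01 E0.2532
G1 X0.00 Y-6.50 E0.3376
G1 X2.49 Y-6.01 E0.4220
G1 X4.60 Y-4.60 E0.5064
G1 X6.01 Y-2.49 E0.5908
G1 X6.50 Y0.00 E0.6752
G1 X6.01 Y2.49 E0.7597
G1 X4.60 Y4.60 E0.8441
G1 X2.49 Y6.01 E0.9285
G1 X0.00 Y6.50 E1.0129
G1 X-2.49 Y6.01 E1.0973
G1 X-4.60 Y4.60 E1.1817
G1 X-6.01 Y2.49 E1.2661
G1 X-6.50 Y0.00 E1.3505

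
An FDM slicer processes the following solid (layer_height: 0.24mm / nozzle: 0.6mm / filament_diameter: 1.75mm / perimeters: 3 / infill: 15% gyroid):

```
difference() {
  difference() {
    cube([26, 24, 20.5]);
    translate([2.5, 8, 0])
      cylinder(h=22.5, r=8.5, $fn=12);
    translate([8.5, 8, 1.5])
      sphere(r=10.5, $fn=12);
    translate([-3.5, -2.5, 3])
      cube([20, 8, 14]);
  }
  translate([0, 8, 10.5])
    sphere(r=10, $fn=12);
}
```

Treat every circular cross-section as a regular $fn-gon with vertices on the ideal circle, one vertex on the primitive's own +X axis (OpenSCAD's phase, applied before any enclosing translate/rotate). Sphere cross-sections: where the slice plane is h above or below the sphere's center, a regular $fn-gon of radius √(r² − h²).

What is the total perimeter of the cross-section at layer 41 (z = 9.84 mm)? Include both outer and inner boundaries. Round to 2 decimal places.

95.46 mm

At z = 9.84 mm: the 26×24 cube contributes its full rectangle (perimeter 100.00 mm); the r=8.5 cylinder at (2.5, 8) contributes a regular 12-gon of circumradius 8.5 (perimeter = 2·12·8.500·sin(180°/12) = 52.80 mm); the r=10.5 sphere at (8.5, 8) contributes a regular 12-gon of circumradius √(10.5²−8.34²) = 6.379 (perimeter = 2·12·6.379·sin(180°/12) = 39.63 mm); the cube at (-3.5, -2.5) is present — its section is the full 20×8 rectangle (perimeter 56.00 mm); Subtracting the remaining from the first: starting from the 26×24 cube, the r=8.5 cylinder at (2.5, 8) partially overlaps it — only the 148.27 mm² overlap (of its 216.75 mm²) is removed, clipping the outline; the r=10.5 sphere at (8.5, 8) partially overlaps it — only the 43.24 mm² overlap (of its 122.08 mm²) is removed, clipping the outline; the 20×8 cube at (-3.5, -2.5) partially overlaps it — only the 31.82 mm² overlap (of its 160.00 mm²) is removed, clipping the outline — boundary = 97.19 mm; the sphere at (0, 8): section is a regular 12-gon, circumradius = √(r²−h²) = √(10²−0.66²) = 9.978 (perimeter = 2·12·9.978·sin(180°/12) = 61.98 mm); Subtracting the remaining from the first: starting from that combined region, the r=10 sphere at (0, 8) partially overlaps it — only the 6.15 mm² overlap (of its 298.69 mm²) is removed, clipping the outline — boundary = 95.46 mm. Overall, the cross-section is a single solid region. Total boundary length (outer) = 95.46 mm.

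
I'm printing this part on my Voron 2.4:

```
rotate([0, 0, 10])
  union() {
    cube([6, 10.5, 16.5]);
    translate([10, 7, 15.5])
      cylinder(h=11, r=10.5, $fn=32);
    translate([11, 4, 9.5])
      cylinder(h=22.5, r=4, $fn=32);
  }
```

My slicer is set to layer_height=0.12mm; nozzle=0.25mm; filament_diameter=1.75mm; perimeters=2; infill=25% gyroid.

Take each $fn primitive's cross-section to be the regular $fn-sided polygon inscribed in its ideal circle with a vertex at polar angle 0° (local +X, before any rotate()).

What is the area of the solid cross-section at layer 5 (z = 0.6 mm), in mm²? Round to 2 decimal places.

At z = 0.6 mm: the cube (footprint 6×10.5) is included at this height (area 63.00 mm²); the cylinder at (10, 7) does not reach this height (z outside [15.5, 26.5]); the cylinder at (11, 4) is not intersected at this z (z outside [9.5, 32]); Combining (union): only the 6×10.5 cube is present, so the union is just that shape — area = 63.00 mm²; (rotated 10° about Z; rotation is an isometry so areas/perimeters/island counts are preserved). Overall, the cross-section is a single solid region. Net area = 63.00 mm².

63.00 mm²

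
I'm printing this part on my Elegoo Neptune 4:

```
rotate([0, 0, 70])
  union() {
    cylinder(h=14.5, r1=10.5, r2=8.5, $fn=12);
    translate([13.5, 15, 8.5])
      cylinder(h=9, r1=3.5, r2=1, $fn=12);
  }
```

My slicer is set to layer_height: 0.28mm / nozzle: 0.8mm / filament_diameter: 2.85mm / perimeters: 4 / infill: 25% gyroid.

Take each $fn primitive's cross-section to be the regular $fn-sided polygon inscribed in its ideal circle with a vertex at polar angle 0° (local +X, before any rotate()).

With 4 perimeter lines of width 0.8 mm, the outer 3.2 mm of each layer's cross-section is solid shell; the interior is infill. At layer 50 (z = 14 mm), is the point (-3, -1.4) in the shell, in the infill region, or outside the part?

At z = 14 mm: the cone contributes a regular 12-gon of circumradius 8.569 (interpolated between r1=10.5 and r2=8.5 at t=0.966); the cone at (13.5, 15) contributes a regular 12-gon of circumradius 1.972 (interpolated between r1=3.5 and r2=1 at t=0.611); Combining (union): the 2 present regions are separate (no shared area or edge), so areas and boundary lengths simply add and each stays a separate island — 2 connected regions; (whole slice rotated 70° about Z — lengths, areas and connectivity unchanged). Overall, the cross-section has 2 separate islands. Undo the 70° rotation: the query point maps to (-2.342, 2.340) in the un-rotated model frame. The nearest boundary edge runs (-7.42, 4.28)→(-4.28, 7.42); distance from the point to it = 4.97 mm. (Shell/infill is judged within the island containing the point — the largest one.) The point is inside the cross-section and 4.97 mm from the nearest boundary — more than the 3.2 mm shell width (4 × 0.8), so it's in the infill interior.

infill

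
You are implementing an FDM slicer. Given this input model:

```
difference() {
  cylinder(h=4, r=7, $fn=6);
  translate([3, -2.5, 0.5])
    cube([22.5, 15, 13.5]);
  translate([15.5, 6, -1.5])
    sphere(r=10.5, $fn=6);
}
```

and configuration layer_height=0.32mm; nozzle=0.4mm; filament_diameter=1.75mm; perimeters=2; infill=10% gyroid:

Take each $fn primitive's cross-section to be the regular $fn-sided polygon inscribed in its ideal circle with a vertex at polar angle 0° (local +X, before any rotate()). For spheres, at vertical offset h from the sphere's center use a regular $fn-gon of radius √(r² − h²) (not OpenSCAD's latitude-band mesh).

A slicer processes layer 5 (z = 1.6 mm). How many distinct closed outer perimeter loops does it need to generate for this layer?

1

At z = 1.6 mm: the r=7 cylinder contributes a regular 6-gon of circumradius 7; the cube at (3, -2.5) (footprint 22.5×15) is included at this height; the r=10.5 sphere at (15.5, 6) contributes a regular 6-gon of circumradius √(10.5²−3.1²) = 10.032; Subtracting the remaining from the first: starting from the r=7 cylinder, the 22.5×15 cube at (3, -2.5) partially overlaps it — only the 21.84 mm² overlap (of its 337.50 mm²) is removed, clipping the outline; the r=10.5 sphere at (15.5, 6) misses the remaining region (no effect) — 1 connected region. The result has 1 disconnected region.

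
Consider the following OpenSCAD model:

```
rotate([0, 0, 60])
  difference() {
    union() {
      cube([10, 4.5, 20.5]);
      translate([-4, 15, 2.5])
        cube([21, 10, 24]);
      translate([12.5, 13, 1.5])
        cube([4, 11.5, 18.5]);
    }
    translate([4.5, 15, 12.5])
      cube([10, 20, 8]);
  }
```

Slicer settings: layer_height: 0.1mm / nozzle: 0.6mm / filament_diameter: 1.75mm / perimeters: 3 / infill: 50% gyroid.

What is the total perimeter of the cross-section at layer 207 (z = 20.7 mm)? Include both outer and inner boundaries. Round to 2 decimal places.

62.00 mm

At z = 20.7 mm: the cube is not intersected at this z (z outside [0, 20.5]); the cube at (-4, 15) (footprint 21×10) is included at this height (perimeter 62.00 mm); the cube at (12.5, 13) does not reach this height (z outside [1.5, 20]); Taking the union: only the 21×10 cube at (-4, 15) is present, so the union is just that shape — boundary = 62.00 mm; the cube at (4.5, 15) does not reach this height (z outside [12.5, 20.5]); Subtracting the remaining from the first: none of the subtracted shapes is present at this height, so that combined region is unchanged — boundary = 62.00 mm; (whole slice rotated 60° about Z — lengths, areas and connectivity unchanged). Overall, the cross-section is a single solid region. Total boundary length (outer) = 62.00 mm.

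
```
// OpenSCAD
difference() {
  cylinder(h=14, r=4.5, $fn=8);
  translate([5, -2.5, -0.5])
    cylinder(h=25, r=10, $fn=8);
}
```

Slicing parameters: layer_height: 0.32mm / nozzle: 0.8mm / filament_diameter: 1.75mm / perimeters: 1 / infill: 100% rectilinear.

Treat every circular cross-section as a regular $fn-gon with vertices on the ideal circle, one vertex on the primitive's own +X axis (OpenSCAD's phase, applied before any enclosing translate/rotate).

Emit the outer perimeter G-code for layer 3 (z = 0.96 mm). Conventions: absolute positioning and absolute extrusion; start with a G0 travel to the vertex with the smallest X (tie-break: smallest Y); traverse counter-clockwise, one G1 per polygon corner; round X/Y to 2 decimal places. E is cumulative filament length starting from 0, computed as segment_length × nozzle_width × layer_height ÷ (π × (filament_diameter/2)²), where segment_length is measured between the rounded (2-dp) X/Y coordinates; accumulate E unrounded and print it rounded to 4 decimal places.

G0 X-4.50 Y0.00 Z0.96
G1 X-4.23 Y-0.65 E0.0749
G1 X-2.54 Y3.45 E0.5469
G1 X-3.18 Y3.18 E0.6208
G1 X-4.50 Y0.00 E0.9873

At z = 0.96 mm: the cylinder: section is a regular 8-gon, circumradius r=4.5; the r=10 cylinder at (5, -2.5) contributes a regular 8-gon of circumradius 10; Taking the first minus the rest: starting from the r=4.5 cylinder, the r=10 cylinder at (5, -2.5) partially overlaps it — only the 55.33 mm² overlap (of its 282.84 mm²) is removed, clipping the outline — 1 connected region. The outline is a single polygon with 4 vertices. Extrusion per mm of travel: 0.8 × 0.32 / (π × 0.875²) = 0.106432. Accumulating E over each segment gives final E = 0.9873.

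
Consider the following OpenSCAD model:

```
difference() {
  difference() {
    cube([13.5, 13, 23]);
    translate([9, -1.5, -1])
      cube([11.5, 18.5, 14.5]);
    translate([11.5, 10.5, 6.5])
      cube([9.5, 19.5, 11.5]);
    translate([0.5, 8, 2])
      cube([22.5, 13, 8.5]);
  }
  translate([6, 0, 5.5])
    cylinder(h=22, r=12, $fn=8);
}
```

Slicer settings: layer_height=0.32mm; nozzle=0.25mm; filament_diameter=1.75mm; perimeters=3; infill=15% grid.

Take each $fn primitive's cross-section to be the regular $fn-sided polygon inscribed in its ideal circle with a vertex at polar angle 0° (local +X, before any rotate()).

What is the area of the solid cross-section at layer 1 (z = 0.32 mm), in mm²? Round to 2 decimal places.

117.00 mm²

At z = 0.32 mm: the cube (footprint 13.5×13) is included at this height (area 175.50 mm²); the cube at (9, -1.5) (footprint 11.5×18.5) is included at this height (area 212.75 mm²); the cube at (11.5, 10.5) is absent (z outside [6.5, 18]); the cube at (0.5, 8) does not reach this height (z outside [2, 10.5]); After the difference (first − rest): starting from the 13.5×13 cube (175.50 mm²), the 11.5×18.5 cube at (9, -1.5) partially overlaps it — only the 58.50 mm² overlap (of its 212.75 mm²) is removed, clipping the outline — area = 117.00 mm²; the cylinder at (6, 0) is absent (z outside [5.5, 27.5]); Subtracting the remaining from the first: none of the subtracted shapes is present at this height, so that combined region is unchanged — area = 117.00 mm². Overall, the cross-section is a single solid region. Net area = 117.00 mm².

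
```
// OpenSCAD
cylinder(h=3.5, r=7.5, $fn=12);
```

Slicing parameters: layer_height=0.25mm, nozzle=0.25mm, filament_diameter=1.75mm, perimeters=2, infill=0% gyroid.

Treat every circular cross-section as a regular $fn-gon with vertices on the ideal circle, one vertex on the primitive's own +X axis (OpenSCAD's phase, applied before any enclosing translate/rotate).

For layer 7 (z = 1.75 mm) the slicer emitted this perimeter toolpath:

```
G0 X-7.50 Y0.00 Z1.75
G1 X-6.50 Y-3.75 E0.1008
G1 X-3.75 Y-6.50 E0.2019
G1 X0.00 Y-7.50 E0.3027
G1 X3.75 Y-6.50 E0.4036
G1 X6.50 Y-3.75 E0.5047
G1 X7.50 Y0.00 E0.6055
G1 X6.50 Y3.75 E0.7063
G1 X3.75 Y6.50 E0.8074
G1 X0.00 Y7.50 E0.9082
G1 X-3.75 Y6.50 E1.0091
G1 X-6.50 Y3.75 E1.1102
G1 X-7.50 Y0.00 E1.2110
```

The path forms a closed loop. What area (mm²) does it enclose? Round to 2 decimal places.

168.88 mm²

Apply the shoelace formula to the sequence of (X, Y) vertices; enclosed area = 168.88 mm².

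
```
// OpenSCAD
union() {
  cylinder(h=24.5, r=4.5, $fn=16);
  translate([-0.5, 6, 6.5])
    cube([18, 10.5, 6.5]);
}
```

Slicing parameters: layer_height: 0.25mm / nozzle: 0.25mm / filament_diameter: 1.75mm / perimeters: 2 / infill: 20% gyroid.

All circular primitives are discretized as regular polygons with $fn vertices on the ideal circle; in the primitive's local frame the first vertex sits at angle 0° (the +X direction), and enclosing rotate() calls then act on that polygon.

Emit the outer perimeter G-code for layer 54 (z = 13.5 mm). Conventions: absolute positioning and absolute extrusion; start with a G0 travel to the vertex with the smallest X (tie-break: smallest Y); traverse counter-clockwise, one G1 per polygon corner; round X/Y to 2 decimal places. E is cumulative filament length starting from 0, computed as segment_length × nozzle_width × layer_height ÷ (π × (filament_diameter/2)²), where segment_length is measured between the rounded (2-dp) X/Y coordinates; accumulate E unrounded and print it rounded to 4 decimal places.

At z = 13.5 mm: the r=4.5 cylinder gives a regular 16-gon of circumradius 4.5 (constant along its height); the cube at (-0.5, 6) does not reach this height (z outside [6.5, 13]); Combining (union): only the r=4.5 cylinder is present, so the union is just that shape — 1 connected region. The outline is a single polygon with 16 vertices. Extrusion per mm of travel: 0.25 × 0.25 / (π × 0.875²) = 0.025984. Accumulating E over each segment gives final E = 0.7300.

G0 X-4.50 Y0.00 Z13.50
G1 X-4.16 Y-1.72 E0.0456
G1 X-3.18 Y-3.18 E0.0912
G1 X-1.72 Y-4.16 E0.1369
G1 X0.00 Y-4.50 E0.1825
G1 X1.72 Y-4.16 E0.2281
G1 X3.18 Y-3.18 E0.2737
G1 X4.16 Y-1.72 E0.3194
G1 X4.50 Y0.00 E0.3650
G1 X4.16 Y1.72 E0.4106
G1 X3.18 Y3.18 E0.4562
G1 X1.72 Y4.16 E0.5019
G1 X0.00 Y4.50 E0.5475
G1 X-1.72 Y4.16 E0.5931
G1 X-3.18 Y3.18 E0.6387
G1 X-4.16 Y1.72 E0.6844
G1 X-4.50 Y0.00 E0.7300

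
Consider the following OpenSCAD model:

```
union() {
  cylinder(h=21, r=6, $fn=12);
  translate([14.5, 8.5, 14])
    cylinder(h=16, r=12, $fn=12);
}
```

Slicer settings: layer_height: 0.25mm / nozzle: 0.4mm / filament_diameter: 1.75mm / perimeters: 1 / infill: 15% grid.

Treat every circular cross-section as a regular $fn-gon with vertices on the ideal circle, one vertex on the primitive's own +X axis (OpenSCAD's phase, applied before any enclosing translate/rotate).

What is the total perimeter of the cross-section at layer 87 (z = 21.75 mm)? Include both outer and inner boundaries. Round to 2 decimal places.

74.54 mm

At z = 21.75 mm: the cylinder is absent (z outside [0, 21]); the cylinder at (14.5, 8.5): section is a regular 12-gon, circumradius r=12 (perimeter = 2·12·12.000·sin(180°/12) = 74.54 mm); Combining (union): only the r=12 cylinder at (14.5, 8.5) is present, so the union is just that shape — boundary = 74.54 mm. Overall, the cross-section is a single solid region. Total boundary length (outer) = 74.54 mm.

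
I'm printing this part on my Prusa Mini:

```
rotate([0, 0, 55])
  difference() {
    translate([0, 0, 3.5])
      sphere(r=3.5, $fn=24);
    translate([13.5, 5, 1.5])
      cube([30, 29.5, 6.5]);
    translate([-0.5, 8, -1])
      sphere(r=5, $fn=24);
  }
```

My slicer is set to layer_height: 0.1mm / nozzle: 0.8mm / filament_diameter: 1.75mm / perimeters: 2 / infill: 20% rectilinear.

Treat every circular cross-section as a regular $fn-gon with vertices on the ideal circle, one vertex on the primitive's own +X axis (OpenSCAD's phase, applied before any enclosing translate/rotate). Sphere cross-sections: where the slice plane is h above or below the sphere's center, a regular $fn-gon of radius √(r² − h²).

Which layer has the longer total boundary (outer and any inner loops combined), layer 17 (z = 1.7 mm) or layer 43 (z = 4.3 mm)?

Layer 17 (z = 1.7): the r=3.5 sphere slices to a regular 24-gon of circumradius 3.002 (√(r²−h²) with h=1.8 from center) (perimeter = 2·24·3.002·sin(180°/24) = 18.81 mm); the 30×29.5 cube at (13.5, 5) contributes its full rectangle (perimeter 119.00 mm); the r=5 sphere at (-0.5, 8) slices to a regular 24-gon of circumradius 4.208 (√(r²−h²) with h=2.7 from center) (perimeter = 2·24·4.208·sin(180°/24) = 26.37 mm); After the difference (first − rest): starting from the r=3.5 sphere, the 30×29.5 cube at (13.5, 5) misses the remaining region (no effect); the r=5 sphere at (-0.5, 8) misses the remaining region (no effect) — boundary = 18.81 mm; (whole slice rotated 55° about Z — lengths, areas and connectivity unchanged). So its perimeter = 18.81 mm. Layer 43 (z = 4.3): the sphere: section is a regular 24-gon, circumradius = √(r²−h²) = √(3.5²−0.8²) = 3.407 (perimeter = 2·24·3.407·sin(180°/24) = 21.35 mm); the cube at (13.5, 5) is present — its section is the full 30×29.5 rectangle (perimeter 119.00 mm); the sphere at (-0.5, 8) is absent (|z−center|=5.300 > r=5); After the difference (first − rest): starting from the r=3.5 sphere, the 30×29.5 cube at (13.5, 5) misses the remaining region (no effect) — boundary = 21.35 mm; (whole slice rotated 55° about Z — lengths, areas and connectivity unchanged). So its perimeter = 21.35 mm. Layer 43 is larger (21.35 vs 18.81 mm).

layer 43 (z = 4.3 mm)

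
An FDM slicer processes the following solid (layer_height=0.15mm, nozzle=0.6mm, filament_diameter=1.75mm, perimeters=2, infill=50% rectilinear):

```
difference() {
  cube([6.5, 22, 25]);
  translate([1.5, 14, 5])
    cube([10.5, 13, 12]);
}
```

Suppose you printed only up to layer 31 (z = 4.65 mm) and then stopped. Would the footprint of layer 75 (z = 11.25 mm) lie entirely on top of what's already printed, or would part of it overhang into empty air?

entirely on top

Compare the two slices. At z = 4.65: the cube is present — its section is the full 6.5×22 rectangle (area 143.00 mm²); the cube at (1.5, 14) is absent (z outside [5, 17]); Subtracting the remaining from the first: none of the subtracted shapes is present at this height, so the 6.5×22 cube is unchanged — area = 143.00 mm². At z = 11.25: the 6.5×22 cube contributes its full rectangle (area 143.00 mm²); the cube at (1.5, 14) (footprint 10.5×13) is included at this height (area 136.50 mm²); Subtracting the remaining from the first: starting from the 6.5×22 cube (143.00 mm²), the 10.5×13 cube at (1.5, 14) partially overlaps it — only the 40.00 mm² overlap (of its 136.50 mm²) is removed, clipping the outline — area = 103.00 mm². Checking containment: the cross-section at z = 11.25 is a subset of the cross-section at z = 4.65.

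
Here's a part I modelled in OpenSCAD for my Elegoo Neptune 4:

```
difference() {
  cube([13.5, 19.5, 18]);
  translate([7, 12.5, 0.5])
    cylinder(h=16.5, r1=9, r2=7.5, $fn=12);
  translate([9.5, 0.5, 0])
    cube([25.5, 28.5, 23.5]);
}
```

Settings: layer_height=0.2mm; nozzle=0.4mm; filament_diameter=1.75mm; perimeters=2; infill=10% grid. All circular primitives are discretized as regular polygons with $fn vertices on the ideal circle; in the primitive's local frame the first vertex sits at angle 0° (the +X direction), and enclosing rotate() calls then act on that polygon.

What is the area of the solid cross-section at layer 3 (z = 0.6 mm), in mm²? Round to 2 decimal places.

At z = 0.6 mm: the cube (footprint 13.5×19.5) is included at this height (area 263.25 mm²); the cone at (7, 12.5) contributes a regular 12-gon of circumradius 8.991 (interpolated between r1=9 and r2=7.5 at t=0.006) (area = (12/2)·8.991²·sin(360°/12) = 242.51 mm²); the cube at (9.5, 0.5) (footprint 25.5×28.5) is included at this height (area 726.75 mm²); Taking the first minus the rest: starting from the 13.5×19.5 cube (263.25 mm²), the cone at (7, 12.5) partially overlaps it — only the 197.67 mm² overlap (of its 242.51 mm²) is removed, clipping the outline; the 25.5×28.5 cube at (9.5, 0.5) partially overlaps it — only the 19.07 mm² overlap (of its 726.75 mm²) is removed, clipping the outline — area = 46.51 mm². Overall, the cross-section has 2 separate islands. Net area = 46.51 mm².

46.51 mm²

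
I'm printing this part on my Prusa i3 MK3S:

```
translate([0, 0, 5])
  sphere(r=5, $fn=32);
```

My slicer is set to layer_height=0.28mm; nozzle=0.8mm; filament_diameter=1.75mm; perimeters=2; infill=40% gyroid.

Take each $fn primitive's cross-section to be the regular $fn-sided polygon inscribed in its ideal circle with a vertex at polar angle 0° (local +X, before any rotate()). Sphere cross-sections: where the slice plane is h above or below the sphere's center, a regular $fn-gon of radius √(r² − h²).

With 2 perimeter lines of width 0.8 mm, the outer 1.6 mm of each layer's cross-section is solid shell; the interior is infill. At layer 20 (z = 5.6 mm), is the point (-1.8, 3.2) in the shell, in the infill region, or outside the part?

shell

At z = 5.6 mm: the r=5 sphere slices to a regular 32-gon of circumradius 4.964 (√(r²−h²) with h=0.6 from center). Overall, the cross-section is a single solid region. The nearest boundary edge runs (-1.90, 4.59)→(-2.76, 4.13); distance from the point to it = 1.27 mm. The point is inside the cross-section, 1.27 mm from the nearest boundary — within the 1.6 mm shell band (2 × 0.8).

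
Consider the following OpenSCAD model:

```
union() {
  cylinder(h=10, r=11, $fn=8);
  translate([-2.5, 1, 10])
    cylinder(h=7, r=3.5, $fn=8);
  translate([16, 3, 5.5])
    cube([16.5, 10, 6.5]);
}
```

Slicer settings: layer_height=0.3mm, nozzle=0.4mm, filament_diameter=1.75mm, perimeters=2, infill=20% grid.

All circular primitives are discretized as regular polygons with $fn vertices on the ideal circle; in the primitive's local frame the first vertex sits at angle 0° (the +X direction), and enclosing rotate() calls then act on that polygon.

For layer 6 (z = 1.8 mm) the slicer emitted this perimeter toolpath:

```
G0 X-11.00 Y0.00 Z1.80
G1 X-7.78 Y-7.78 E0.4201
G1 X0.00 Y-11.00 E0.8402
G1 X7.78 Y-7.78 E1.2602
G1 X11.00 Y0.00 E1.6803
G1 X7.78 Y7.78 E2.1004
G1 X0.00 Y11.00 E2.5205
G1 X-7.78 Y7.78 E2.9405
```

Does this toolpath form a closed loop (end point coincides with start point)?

Start point (G0): (-11.00, 0.00). End point (last G1): the path does not return to the start — open.

no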